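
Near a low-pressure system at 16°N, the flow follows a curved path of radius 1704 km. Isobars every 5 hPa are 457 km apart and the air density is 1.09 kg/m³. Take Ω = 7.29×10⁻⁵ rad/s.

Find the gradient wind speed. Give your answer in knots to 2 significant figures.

Coriolis parameter at 16°N:
f = 2Ω sin φ = 2 × 7.29×10⁻⁵ × sin 16° = 4.02×10⁻⁵ s⁻¹
Pressure gradient: |∂P/∂n| = 500 Pa / 457000 m = 1.09×10⁻³ Pa/m
Geostrophic speed: V_g = |∂P/∂n|/(fρ) = 1.09×10⁻³/(4.02×10⁻⁵ × 1.09) = 25.0 m/s
Around a low, centrifugal force acts outward with Coriolis, so pressure-gradient force balances both:
(1/ρ)|∂P/∂n| = fV + V²/R  →  V² + fR·V − fR·V_g = 0
With fR = 4.02×10⁻⁵ × 1704×10³ m = 68.5 m/s:
V = [−fR + √((fR)² + 4 fR V_g)]/2 = [−68.5 + √(68.5² + 4×68.5×25)]/2 = 19.5 m/s
Subgeostrophic (V < V_g = 25 m/s), as expected around a low.
Converting: 19.5 m/s × 1.944 = 38 knots

38 knots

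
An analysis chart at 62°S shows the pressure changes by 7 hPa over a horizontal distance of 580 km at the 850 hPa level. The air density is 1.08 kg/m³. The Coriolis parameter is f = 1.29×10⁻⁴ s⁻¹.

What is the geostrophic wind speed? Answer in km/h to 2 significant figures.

31 km/h

Pressure gradient: |∂P/∂n| = 700 Pa / 580000 m = 1.21×10⁻³ Pa/m
Geostrophic balance (pressure-gradient force = Coriolis force):
V_g = (1/(fρ)) |∂P/∂n| = 1.21×10⁻³ / (1.29×10⁻⁴ × 1.08) = 8.66 m/s
Converting: 8.66 m/s × 3.6 = 31 km/h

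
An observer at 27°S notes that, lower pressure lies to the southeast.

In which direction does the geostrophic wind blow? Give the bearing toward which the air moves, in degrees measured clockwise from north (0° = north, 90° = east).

The pressure-gradient force points toward the southeast (bearing 135°).
Geostrophic balance: in the Southern Hemisphere the Coriolis force deflects motion to the left, so the geostrophic wind blows 90° to the left of the pressure-gradient force (low pressure on the right).
Rotating 135° by 90° counterclockwise gives 045° — the wind blows toward the northeast.

045°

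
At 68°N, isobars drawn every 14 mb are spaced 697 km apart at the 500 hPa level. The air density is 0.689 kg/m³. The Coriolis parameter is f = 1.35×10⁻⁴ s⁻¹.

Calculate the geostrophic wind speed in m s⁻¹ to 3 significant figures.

Pressure gradient: |∂P/∂n| = 1400 Pa / 697000 m = 2.01×10⁻³ Pa/m
Geostrophic balance (pressure-gradient force = Coriolis force):
V_g = (1/(fρ)) |∂P/∂n| = 2.01×10⁻³ / (1.35×10⁻⁴ × 0.689) = 21.6 m/s

21.6 m s⁻¹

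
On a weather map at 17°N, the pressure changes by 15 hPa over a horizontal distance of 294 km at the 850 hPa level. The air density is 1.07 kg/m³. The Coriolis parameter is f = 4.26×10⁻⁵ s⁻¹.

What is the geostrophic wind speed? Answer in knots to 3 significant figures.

218 knots

Pressure gradient: |∂P/∂n| = 1500 Pa / 294000 m = 5.10×10⁻³ Pa/m
Geostrophic balance (pressure-gradient force = Coriolis force):
V_g = (1/(fρ)) |∂P/∂n| = 5.10×10⁻³ / (4.26×10⁻⁵ × 1.07) = 112 m/s
Converting: 112 m/s × 1.944 = 218 knots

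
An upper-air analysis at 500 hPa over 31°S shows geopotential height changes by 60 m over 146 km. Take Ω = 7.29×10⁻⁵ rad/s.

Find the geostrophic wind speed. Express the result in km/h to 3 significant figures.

Coriolis parameter at 31°S:
f = 2Ω sin φ = 2 × 7.29×10⁻⁵ × sin 31° = 7.51×10⁻⁵ s⁻¹
Height gradient: |∂Z/∂n| = 60 m / 146000 m = 4.11×10⁻⁴
On a pressure surface, geostrophic balance gives V_g = (g/f)|∂Z/∂n|:
V_g = 9.81 × 4.11×10⁻⁴ / 7.51×10⁻⁵ = 53.7 m/s
Converting: 53.7 m/s × 3.6 = 193 km/h

193 km/h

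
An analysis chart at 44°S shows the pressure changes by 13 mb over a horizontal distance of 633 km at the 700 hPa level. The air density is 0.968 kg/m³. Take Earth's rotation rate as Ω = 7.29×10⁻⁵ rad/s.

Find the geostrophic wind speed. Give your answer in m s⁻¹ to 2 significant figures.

Coriolis parameter at 44°S:
f = 2Ω sin φ = 2 × 7.29×10⁻⁵ × sin 44° = 1.01×10⁻⁴ s⁻¹
Pressure gradient: |∂P/∂n| = 1300 Pa / 633000 m = 2.05×10⁻³ Pa/m
Geostrophic balance (pressure-gradient force = Coriolis force):
V_g = (1/(fρ)) |∂P/∂n| = 2.05×10⁻³ / (1.01×10⁻⁴ × 0.968) = 20.9 m/s

21 m s⁻¹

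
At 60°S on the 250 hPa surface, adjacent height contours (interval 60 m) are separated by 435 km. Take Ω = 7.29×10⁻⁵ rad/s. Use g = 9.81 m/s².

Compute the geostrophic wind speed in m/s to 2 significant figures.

Coriolis parameter at 60°S:
f = 2Ω sin φ = 2 × 7.29×10⁻⁵ × sin 60° = 1.26×10⁻⁴ s⁻¹
Height gradient: |∂Z/∂n| = 60 m / 435000 m = 1.38×10⁻⁴
On a pressure surface, geostrophic balance gives V_g = (g/f)|∂Z/∂n|:
V_g = 9.81 × 1.38×10⁻⁴ / 1.26×10⁻⁴ = 10.7 m/s

11 m/s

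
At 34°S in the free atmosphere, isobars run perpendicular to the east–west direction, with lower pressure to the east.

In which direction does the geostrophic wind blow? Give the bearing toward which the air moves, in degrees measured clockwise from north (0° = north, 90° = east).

The pressure-gradient force points toward the east (bearing 090°).
Geostrophic balance: in the Southern Hemisphere the Coriolis force deflects motion to the left, so the geostrophic wind blows 90° to the left of the pressure-gradient force (low pressure on the right).
Rotating 090° by 90° counterclockwise gives 000° — the wind blows toward the north.

000°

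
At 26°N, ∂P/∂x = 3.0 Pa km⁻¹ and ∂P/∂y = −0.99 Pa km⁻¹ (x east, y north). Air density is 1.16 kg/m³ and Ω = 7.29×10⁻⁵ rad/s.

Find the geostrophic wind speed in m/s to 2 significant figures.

43 m/s

Coriolis parameter at 26°N:
f = 2Ω sin φ = 2 × 7.29×10⁻⁵ × sin 26° = 6.39×10⁻⁵ s⁻¹
Component geostrophic relations (x east, y north):
u_g = −(1/(fρ)) ∂P/∂y,  v_g = (1/(fρ)) ∂P/∂x
u_g = −(−0.99×10⁻³)/(6.39×10⁻⁵ × 1.16) = 13.4 m/s;  v_g = (3.0×10⁻³)/(6.39×10⁻⁵ × 1.16) = 40.5 m/s
|V_g| = √(u_g² + v_g²) = 42.6 m/s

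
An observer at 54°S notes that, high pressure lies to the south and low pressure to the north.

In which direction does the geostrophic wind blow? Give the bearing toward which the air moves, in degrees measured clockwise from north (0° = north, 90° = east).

The pressure-gradient force points toward the north (bearing 000°).
Geostrophic balance: in the Southern Hemisphere the Coriolis force deflects motion to the left, so the geostrophic wind blows 90° to the left of the pressure-gradient force (low pressure on the right).
Rotating 000° by 90° counterclockwise gives 270° — the wind blows toward the west.

270°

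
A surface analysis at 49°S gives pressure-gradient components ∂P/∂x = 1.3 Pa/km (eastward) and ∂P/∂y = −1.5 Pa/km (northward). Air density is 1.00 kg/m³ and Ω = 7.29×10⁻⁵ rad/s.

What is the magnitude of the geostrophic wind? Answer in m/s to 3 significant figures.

Coriolis parameter at 49°S:
f = 2Ω sin φ = 2 × 7.29×10⁻⁵ × sin 49° = 1.10×10⁻⁴ s⁻¹
In the Southern Hemisphere f is negative: f = −1.10×10⁻⁴ s⁻¹.
Component geostrophic relations (x east, y north):
u_g = −(1/(fρ)) ∂P/∂y,  v_g = (1/(fρ)) ∂P/∂x
u_g = −(−1.5×10⁻³)/(−1.10×10⁻⁴ × 1.00) = −13.6 m/s;  v_g = (1.3×10⁻³)/(−1.10×10⁻⁴ × 1.00) = −11.8 m/s
|V_g| = √(u_g² + v_g²) = 18.0 m/s

18.0 m/s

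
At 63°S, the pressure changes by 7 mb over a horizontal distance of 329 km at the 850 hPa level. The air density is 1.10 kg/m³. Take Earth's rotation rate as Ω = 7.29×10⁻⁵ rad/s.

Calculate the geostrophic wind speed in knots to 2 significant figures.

Coriolis parameter at 63°S:
f = 2Ω sin φ = 2 × 7.29×10⁻⁵ × sin 63° = 1.30×10⁻⁴ s⁻¹
Pressure gradient: |∂P/∂n| = 700 Pa / 329000 m = 2.13×10⁻³ Pa/m
Geostrophic balance (pressure-gradient force = Coriolis force):
V_g = (1/(fρ)) |∂P/∂n| = 2.13×10⁻³ / (1.30×10⁻⁴ × 1.10) = 14.9 m/s
Converting: 14.9 m/s × 1.944 = 29 knots

29 knots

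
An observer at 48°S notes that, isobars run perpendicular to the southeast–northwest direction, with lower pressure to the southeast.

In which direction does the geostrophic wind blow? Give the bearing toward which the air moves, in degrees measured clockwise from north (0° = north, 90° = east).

The pressure-gradient force points toward the southeast (bearing 135°).
Geostrophic balance: in the Southern Hemisphere the Coriolis force deflects motion to the left, so the geostrophic wind blows 90° to the left of the pressure-gradient force (low pressure on the right).
Rotating 135° by 90° counterclockwise gives 045° — the wind blows toward the northeast.

045°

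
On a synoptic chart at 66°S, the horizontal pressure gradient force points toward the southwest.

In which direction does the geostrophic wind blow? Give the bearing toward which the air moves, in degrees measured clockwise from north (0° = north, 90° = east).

135°

The pressure-gradient force points toward the southwest (bearing 225°).
Geostrophic balance: in the Southern Hemisphere the Coriolis force deflects motion to the left, so the geostrophic wind blows 90° to the left of the pressure-gradient force (low pressure on the right).
Rotating 225° by 90° counterclockwise gives 135° — the wind blows toward the southeast.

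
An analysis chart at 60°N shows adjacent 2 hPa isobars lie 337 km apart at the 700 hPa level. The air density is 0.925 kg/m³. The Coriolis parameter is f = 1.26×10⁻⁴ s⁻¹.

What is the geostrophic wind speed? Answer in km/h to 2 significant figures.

18 km/h

Pressure gradient: |∂P/∂n| = 200 Pa / 337000 m = 5.93×10⁻⁴ Pa/m
Geostrophic balance (pressure-gradient force = Coriolis force):
V_g = (1/(fρ)) |∂P/∂n| = 5.93×10⁻⁴ / (1.26×10⁻⁴ × 0.925) = 5.09 m/s
Converting: 5.09 m/s × 3.6 = 18 km/h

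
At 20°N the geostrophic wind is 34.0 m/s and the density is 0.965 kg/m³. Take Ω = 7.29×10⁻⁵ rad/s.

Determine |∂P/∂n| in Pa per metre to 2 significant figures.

1.6×10⁻³ Pa/m

Coriolis parameter at 20°N:
f = 2Ω sin φ = 2 × 7.29×10⁻⁵ × sin 20° = 4.99×10⁻⁵ s⁻¹
Geostrophic balance rearranged: |∂P/∂n| = f ρ V_g
|∂P/∂n| = 4.99×10⁻⁵ × 0.965 × 34.0 = 1.64×10⁻³ Pa/m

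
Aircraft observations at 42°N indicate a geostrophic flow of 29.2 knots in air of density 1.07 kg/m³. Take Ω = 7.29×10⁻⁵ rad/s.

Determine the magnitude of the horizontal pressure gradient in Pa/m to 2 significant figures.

1.6×10⁻³ Pa/m

Coriolis parameter at 42°N:
f = 2Ω sin φ = 2 × 7.29×10⁻⁵ × sin 42° = 9.76×10⁻⁵ s⁻¹
Wind speed in SI: 29.2 knots = 15.0 m/s
Geostrophic balance rearranged: |∂P/∂n| = f ρ V_g
|∂P/∂n| = 9.76×10⁻⁵ × 1.07 × 15.0 = 1.57×10⁻³ Pa/m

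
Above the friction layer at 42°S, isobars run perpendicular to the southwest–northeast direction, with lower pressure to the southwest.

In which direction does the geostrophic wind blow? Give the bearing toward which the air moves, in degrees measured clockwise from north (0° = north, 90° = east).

The pressure-gradient force points toward the southwest (bearing 225°).
Geostrophic balance: in the Southern Hemisphere the Coriolis force deflects motion to the left, so the geostrophic wind blows 90° to the left of the pressure-gradient force (low pressure on the right).
Rotating 225° by 90° counterclockwise gives 135° — the wind blows toward the southeast.

135°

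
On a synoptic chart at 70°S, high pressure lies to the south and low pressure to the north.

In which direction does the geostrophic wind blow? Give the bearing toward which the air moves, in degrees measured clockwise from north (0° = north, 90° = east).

270°

The pressure-gradient force points toward the north (bearing 000°).
Geostrophic balance: in the Southern Hemisphere the Coriolis force deflects motion to the left, so the geostrophic wind blows 90° to the left of the pressure-gradient force (low pressure on the right).
Rotating 000° by 90° counterclockwise gives 270° — the wind blows toward the west.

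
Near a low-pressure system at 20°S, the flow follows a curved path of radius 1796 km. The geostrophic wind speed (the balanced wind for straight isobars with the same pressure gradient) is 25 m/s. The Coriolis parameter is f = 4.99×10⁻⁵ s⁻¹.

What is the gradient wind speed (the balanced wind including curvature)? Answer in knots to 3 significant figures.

39.6 knots

Around a low, centrifugal force acts outward with Coriolis, so pressure-gradient force balances both:
(1/ρ)|∂P/∂n| = fV + V²/R  →  V² + fR·V − fR·V_g = 0
With fR = 4.99×10⁻⁵ × 1796×10³ m = 89.6 m/s:
V = [−fR + √((fR)² + 4 fR V_g)]/2 = [−89.6 + √(89.6² + 4×89.6×25)]/2 = 20.4 m/s
Subgeostrophic (V < V_g = 25 m/s), as expected around a low.
Converting: 20.4 m/s × 1.944 = 39.6 knots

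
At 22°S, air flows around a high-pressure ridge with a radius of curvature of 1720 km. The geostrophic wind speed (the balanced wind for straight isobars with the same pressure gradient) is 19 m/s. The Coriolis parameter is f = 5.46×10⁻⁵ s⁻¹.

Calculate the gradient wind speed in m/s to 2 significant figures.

26 m/s

Around a high, pressure-gradient force acts outward with centrifugal, so Coriolis balances both:
fV = (1/ρ)|∂P/∂n| + V²/R  →  V² − fR·V + fR·V_g = 0
With fR = 5.46×10⁻⁵ × 1720×10³ m = 93.9 m/s:
V = [fR − √((fR)² − 4 fR V_g)]/2 = [93.9 − √(93.9² − 4×93.9×19)]/2 = 26.4 m/s
Supergeostrophic (V > V_g = 19 m/s), as expected around a high.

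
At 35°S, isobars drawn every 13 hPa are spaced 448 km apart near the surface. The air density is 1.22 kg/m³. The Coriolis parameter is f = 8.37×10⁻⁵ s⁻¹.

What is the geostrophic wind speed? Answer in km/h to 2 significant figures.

100 km/h

Pressure gradient: |∂P/∂n| = 1300 Pa / 448000 m = 2.90×10⁻³ Pa/m
Geostrophic balance (pressure-gradient force = Coriolis force):
V_g = (1/(fρ)) |∂P/∂n| = 2.90×10⁻³ / (8.37×10⁻⁵ × 1.22) = 28.4 m/s
Converting: 28.4 m/s × 3.6 = 100 km/h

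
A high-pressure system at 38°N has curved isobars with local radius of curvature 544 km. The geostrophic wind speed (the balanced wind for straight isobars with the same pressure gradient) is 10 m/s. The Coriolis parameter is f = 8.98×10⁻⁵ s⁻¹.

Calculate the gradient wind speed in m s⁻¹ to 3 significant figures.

Around a high, pressure-gradient force acts outward with centrifugal, so Coriolis balances both:
fV = (1/ρ)|∂P/∂n| + V²/R  →  V² − fR·V + fR·V_g = 0
With fR = 8.98×10⁻⁵ × 544×10³ m = 48.9 m/s:
V = [fR − √((fR)² − 4 fR V_g)]/2 = [48.9 − √(48.9² − 4×48.9×10)]/2 = 14 m/s
Supergeostrophic (V > V_g = 10 m/s), as expected around a high.

14.0 m s⁻¹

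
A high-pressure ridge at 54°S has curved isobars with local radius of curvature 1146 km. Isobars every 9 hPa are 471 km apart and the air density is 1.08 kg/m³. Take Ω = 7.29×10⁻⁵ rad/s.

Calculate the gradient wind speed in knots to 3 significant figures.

33.4 knots

Coriolis parameter at 54°S:
f = 2Ω sin φ = 2 × 7.29×10⁻⁵ × sin 54° = 1.18×10⁻⁴ s⁻¹
Pressure gradient: |∂P/∂n| = 900 Pa / 471000 m = 1.91×10⁻³ Pa/m
Geostrophic speed: V_g = |∂P/∂n|/(fρ) = 1.91×10⁻³/(1.18×10⁻⁴ × 1.08) = 15.0 m/s
Around a high, pressure-gradient force acts outward with centrifugal, so Coriolis balances both:
fV = (1/ρ)|∂P/∂n| + V²/R  →  V² − fR·V + fR·V_g = 0
With fR = 1.18×10⁻⁴ × 1146×10³ m = 135 m/s:
V = [fR − √((fR)² − 4 fR V_g)]/2 = [135 − √(135² − 4×135×15)]/2 = 17.2 m/s
Supergeostrophic (V > V_g = 15 m/s), as expected around a high.
Converting: 17.2 m/s × 1.944 = 33.4 knots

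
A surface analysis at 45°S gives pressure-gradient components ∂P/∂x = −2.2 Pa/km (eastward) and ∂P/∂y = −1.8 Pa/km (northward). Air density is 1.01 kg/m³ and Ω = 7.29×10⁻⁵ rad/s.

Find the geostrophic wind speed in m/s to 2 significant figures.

Coriolis parameter at 45°S:
f = 2Ω sin φ = 2 × 7.29×10⁻⁵ × sin 45° = 1.03×10⁻⁴ s⁻¹
In the Southern Hemisphere f is negative: f = −1.03×10⁻⁴ s⁻¹.
Component geostrophic relations (x east, y north):
u_g = −(1/(fρ)) ∂P/∂y,  v_g = (1/(fρ)) ∂P/∂x
u_g = −(−1.8×10⁻³)/(−1.03×10⁻⁴ × 1.01) = −17.3 m/s;  v_g = (−2.2×10⁻³)/(−1.03×10⁻⁴ × 1.01) = 21.1 m/s
|V_g| = √(u_g² + v_g²) = 27.3 m/s

27 m/s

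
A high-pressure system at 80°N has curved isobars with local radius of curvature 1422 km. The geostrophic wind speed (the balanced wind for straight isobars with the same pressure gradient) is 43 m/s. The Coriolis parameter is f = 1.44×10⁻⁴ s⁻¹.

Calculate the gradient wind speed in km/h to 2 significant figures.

220 km/h

Around a high, pressure-gradient force acts outward with centrifugal, so Coriolis balances both:
fV = (1/ρ)|∂P/∂n| + V²/R  →  V² − fR·V + fR·V_g = 0
With fR = 1.44×10⁻⁴ × 1422×10³ m = 205 m/s:
V = [fR − √((fR)² − 4 fR V_g)]/2 = [205 − √(205² − 4×205×43)]/2 = 61.4 m/s
Supergeostrophic (V > V_g = 43 m/s), as expected around a high.
Converting: 61.4 m/s × 3.6 = 220 km/h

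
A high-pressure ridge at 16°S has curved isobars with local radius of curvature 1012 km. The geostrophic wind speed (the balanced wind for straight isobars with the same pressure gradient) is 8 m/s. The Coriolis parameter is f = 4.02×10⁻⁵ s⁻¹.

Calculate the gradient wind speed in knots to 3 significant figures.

21.3 knots

Around a high, pressure-gradient force acts outward with centrifugal, so Coriolis balances both:
fV = (1/ρ)|∂P/∂n| + V²/R  →  V² − fR·V + fR·V_g = 0
With fR = 4.02×10⁻⁵ × 1012×10³ m = 40.7 m/s:
V = [fR − √((fR)² − 4 fR V_g)]/2 = [40.7 − √(40.7² − 4×40.7×8)]/2 = 10.9 m/s
Supergeostrophic (V > V_g = 8 m/s), as expected around a high.
Converting: 10.9 m/s × 1.944 = 21.3 knots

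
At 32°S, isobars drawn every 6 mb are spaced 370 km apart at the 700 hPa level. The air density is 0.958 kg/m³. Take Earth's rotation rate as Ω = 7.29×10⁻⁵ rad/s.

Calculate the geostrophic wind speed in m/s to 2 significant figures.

22 m/s

Coriolis parameter at 32°S:
f = 2Ω sin φ = 2 × 7.29×10⁻⁵ × sin 32° = 7.73×10⁻⁵ s⁻¹
Pressure gradient: |∂P/∂n| = 600 Pa / 370000 m = 1.62×10⁻³ Pa/m
Geostrophic balance (pressure-gradient force = Coriolis force):
V_g = (1/(fρ)) |∂P/∂n| = 1.62×10⁻³ / (7.73×10⁻⁵ × 0.958) = 21.9 m/s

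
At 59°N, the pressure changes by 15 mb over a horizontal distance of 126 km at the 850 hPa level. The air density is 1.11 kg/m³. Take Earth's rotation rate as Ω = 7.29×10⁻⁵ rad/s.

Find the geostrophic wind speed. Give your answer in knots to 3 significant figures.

167 knots

Coriolis parameter at 59°N:
f = 2Ω sin φ = 2 × 7.29×10⁻⁵ × sin 59° = 1.25×10⁻⁴ s⁻¹
Pressure gradient: |∂P/∂n| = 1500 Pa / 126000 m = 1.19×10⁻² Pa/m
Geostrophic balance (pressure-gradient force = Coriolis force):
V_g = (1/(fρ)) |∂P/∂n| = 1.19×10⁻² / (1.25×10⁻⁴ × 1.11) = 85.8 m/s
Converting: 85.8 m/s × 1.944 = 167 knots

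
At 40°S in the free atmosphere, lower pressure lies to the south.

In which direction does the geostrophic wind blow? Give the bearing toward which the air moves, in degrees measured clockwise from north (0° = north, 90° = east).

090°

The pressure-gradient force points toward the south (bearing 180°).
Geostrophic balance: in the Southern Hemisphere the Coriolis force deflects motion to the left, so the geostrophic wind blows 90° to the left of the pressure-gradient force (low pressure on the right).
Rotating 180° by 90° counterclockwise gives 090° — the wind blows toward the east.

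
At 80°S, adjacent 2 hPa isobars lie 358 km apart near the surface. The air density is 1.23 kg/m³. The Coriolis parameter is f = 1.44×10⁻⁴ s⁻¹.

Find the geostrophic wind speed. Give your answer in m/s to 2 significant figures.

3.2 m/s

Pressure gradient: |∂P/∂n| = 200 Pa / 358000 m = 5.59×10⁻⁴ Pa/m
Geostrophic balance (pressure-gradient force = Coriolis force):
V_g = (1/(fρ)) |∂P/∂n| = 5.59×10⁻⁴ / (1.44×10⁻⁴ × 1.23) = 3.15 m/s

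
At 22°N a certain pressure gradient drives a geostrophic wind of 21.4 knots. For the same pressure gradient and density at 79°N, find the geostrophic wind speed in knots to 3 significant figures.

With the same pressure gradient and density, V_g ∝ 1/f ∝ 1/sin φ.
V₂ = V₁ · sin φ₁ / sin φ₂ = 21.4 × sin 22° / sin 79°
V₂ = 21.4 × 0.3746/0.9816 = 8.17 knots

8.17 knots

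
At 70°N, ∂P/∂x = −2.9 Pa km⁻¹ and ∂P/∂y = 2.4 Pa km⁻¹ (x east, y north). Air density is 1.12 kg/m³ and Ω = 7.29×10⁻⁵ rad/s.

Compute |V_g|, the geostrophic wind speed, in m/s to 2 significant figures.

Coriolis parameter at 70°N:
f = 2Ω sin φ = 2 × 7.29×10⁻⁵ × sin 70° = 1.37×10⁻⁴ s⁻¹
Component geostrophic relations (x east, y north):
u_g = −(1/(fρ)) ∂P/∂y,  v_g = (1/(fρ)) ∂P/∂x
u_g = −(2.4×10⁻³)/(1.37×10⁻⁴ × 1.12) = −15.6 m/s;  v_g = (−2.9×10⁻³)/(1.37×10⁻⁴ × 1.12) = −18.9 m/s
|V_g| = √(u_g² + v_g²) = 24.5 m/s

25 m/s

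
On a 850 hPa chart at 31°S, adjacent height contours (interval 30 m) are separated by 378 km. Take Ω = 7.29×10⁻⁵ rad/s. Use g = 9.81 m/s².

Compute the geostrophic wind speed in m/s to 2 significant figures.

10 m/s

Coriolis parameter at 31°S:
f = 2Ω sin φ = 2 × 7.29×10⁻⁵ × sin 31° = 7.51×10⁻⁵ s⁻¹
Height gradient: |∂Z/∂n| = 30 m / 378000 m = 7.94×10⁻⁵
On a pressure surface, geostrophic balance gives V_g = (g/f)|∂Z/∂n|:
V_g = 9.81 × 7.94×10⁻⁵ / 7.51×10⁻⁵ = 10.4 m/s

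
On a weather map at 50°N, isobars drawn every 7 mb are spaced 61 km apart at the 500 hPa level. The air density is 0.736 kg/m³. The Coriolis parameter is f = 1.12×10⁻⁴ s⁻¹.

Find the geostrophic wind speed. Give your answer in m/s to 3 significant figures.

139 m/s

Pressure gradient: |∂P/∂n| = 700 Pa / 61000 m = 1.15×10⁻² Pa/m
Geostrophic balance (pressure-gradient force = Coriolis force):
V_g = (1/(fρ)) |∂P/∂n| = 1.15×10⁻² / (1.12×10⁻⁴ × 0.736) = 139 m/s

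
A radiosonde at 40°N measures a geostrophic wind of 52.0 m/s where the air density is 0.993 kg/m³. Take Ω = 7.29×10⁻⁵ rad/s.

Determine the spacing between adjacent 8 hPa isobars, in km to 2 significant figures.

Coriolis parameter at 40°N:
f = 2Ω sin φ = 2 × 7.29×10⁻⁵ × sin 40° = 9.37×10⁻⁵ s⁻¹
Geostrophic balance rearranged: |∂P/∂n| = f ρ V_g
|∂P/∂n| = 9.37×10⁻⁵ × 0.993 × 52.0 = 4.84×10⁻³ Pa/m
Isobar spacing: Δn = ΔP/|∂P/∂n| = 800 Pa / 4.84×10⁻³ Pa/m = 165315 m ≈ 170 km

170 km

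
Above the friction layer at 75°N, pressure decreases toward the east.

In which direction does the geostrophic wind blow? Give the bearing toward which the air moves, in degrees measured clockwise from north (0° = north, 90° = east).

180°

The pressure-gradient force points toward the east (bearing 090°).
Geostrophic balance: in the Northern Hemisphere the Coriolis force deflects motion to the right, so the geostrophic wind blows 90° to the right of the pressure-gradient force (low pressure on the left).
Rotating 090° by 90° clockwise gives 180° — the wind blows toward the south.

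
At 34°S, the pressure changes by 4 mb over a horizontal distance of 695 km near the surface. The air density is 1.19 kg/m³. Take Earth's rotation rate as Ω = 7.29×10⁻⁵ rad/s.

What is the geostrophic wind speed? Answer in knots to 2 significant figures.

12 knots

Coriolis parameter at 34°S:
f = 2Ω sin φ = 2 × 7.29×10⁻⁵ × sin 34° = 8.15×10⁻⁵ s⁻¹
Pressure gradient: |∂P/∂n| = 400 Pa / 695000 m = 5.76×10⁻⁴ Pa/m
Geostrophic balance (pressure-gradient force = Coriolis force):
V_g = (1/(fρ)) |∂P/∂n| = 5.76×10⁻⁴ / (8.15×10⁻⁵ × 1.19) = 5.93 m/s
Converting: 5.93 m/s × 1.944 = 12 knots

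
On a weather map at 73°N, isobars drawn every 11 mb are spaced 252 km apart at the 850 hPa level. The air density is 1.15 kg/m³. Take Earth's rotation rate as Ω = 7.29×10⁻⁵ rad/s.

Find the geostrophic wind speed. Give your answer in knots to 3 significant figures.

52.9 knots

Coriolis parameter at 73°N:
f = 2Ω sin φ = 2 × 7.29×10⁻⁵ × sin 73° = 1.39×10⁻⁴ s⁻¹
Pressure gradient: |∂P/∂n| = 1100 Pa / 252000 m = 4.37×10⁻³ Pa/m
Geostrophic balance (pressure-gradient force = Coriolis force):
V_g = (1/(fρ)) |∂P/∂n| = 4.37×10⁻³ / (1.39×10⁻⁴ × 1.15) = 27.2 m/s
Converting: 27.2 m/s × 1.944 = 52.9 knots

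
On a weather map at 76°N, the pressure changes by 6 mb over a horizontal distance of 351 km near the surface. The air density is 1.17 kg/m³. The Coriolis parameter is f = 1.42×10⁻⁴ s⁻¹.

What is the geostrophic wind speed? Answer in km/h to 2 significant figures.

Pressure gradient: |∂P/∂n| = 600 Pa / 351000 m = 1.71×10⁻³ Pa/m
Geostrophic balance (pressure-gradient force = Coriolis force):
V_g = (1/(fρ)) |∂P/∂n| = 1.71×10⁻³ / (1.42×10⁻⁴ × 1.17) = 10.3 m/s
Converting: 10.3 m/s × 3.6 = 37 km/h

37 km/h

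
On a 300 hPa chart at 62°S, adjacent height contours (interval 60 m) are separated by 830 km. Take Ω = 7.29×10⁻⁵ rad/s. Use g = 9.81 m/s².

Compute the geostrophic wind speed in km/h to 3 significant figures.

Coriolis parameter at 62°S:
f = 2Ω sin φ = 2 × 7.29×10⁻⁵ × sin 62° = 1.29×10⁻⁴ s⁻¹
Height gradient: |∂Z/∂n| = 60 m / 830000 m = 7.23×10⁻⁵
On a pressure surface, geostrophic balance gives V_g = (g/f)|∂Z/∂n|:
V_g = 9.81 × 7.23×10⁻⁵ / 1.29×10⁻⁴ = 5.51 m/s
Converting: 5.51 m/s × 3.6 = 19.8 km/h

19.8 km/h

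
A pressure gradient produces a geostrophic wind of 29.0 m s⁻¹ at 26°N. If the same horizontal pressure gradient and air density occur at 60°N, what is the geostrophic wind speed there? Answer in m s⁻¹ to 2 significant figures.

With the same pressure gradient and density, V_g ∝ 1/f ∝ 1/sin φ.
V₂ = V₁ · sin φ₁ / sin φ₂ = 29.0 × sin 26° / sin 60°
V₂ = 29.0 × 0.4384/0.8660 = 15 m s⁻¹

15 m s⁻¹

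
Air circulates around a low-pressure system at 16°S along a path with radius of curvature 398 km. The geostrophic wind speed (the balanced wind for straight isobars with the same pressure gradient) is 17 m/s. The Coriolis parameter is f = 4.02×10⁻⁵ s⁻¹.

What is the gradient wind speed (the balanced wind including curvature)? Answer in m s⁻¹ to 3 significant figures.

10.3 m s⁻¹

Around a low, centrifugal force acts outward with Coriolis, so pressure-gradient force balances both:
(1/ρ)|∂P/∂n| = fV + V²/R  →  V² + fR·V − fR·V_g = 0
With fR = 4.02×10⁻⁵ × 398×10³ m = 16.0 m/s:
V = [−fR + √((fR)² + 4 fR V_g)]/2 = [−16.0 + √(16.0² + 4×16.0×17)]/2 = 10.3 m/s
Subgeostrophic (V < V_g = 17 m/s), as expected around a low.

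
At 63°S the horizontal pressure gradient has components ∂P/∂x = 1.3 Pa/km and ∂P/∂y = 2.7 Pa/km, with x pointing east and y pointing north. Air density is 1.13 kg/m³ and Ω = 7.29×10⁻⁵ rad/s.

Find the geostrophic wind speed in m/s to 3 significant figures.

20.4 m/s

Coriolis parameter at 63°S:
f = 2Ω sin φ = 2 × 7.29×10⁻⁵ × sin 63° = 1.30×10⁻⁴ s⁻¹
In the Southern Hemisphere f is negative: f = −1.30×10⁻⁴ s⁻¹.
Component geostrophic relations (x east, y north):
u_g = −(1/(fρ)) ∂P/∂y,  v_g = (1/(fρ)) ∂P/∂x
u_g = −(2.7×10⁻³)/(−1.30×10⁻⁴ × 1.13) = 18.4 m/s;  v_g = (1.3×10⁻³)/(−1.30×10⁻⁴ × 1.13) = −8.86 m/s
|V_g| = √(u_g² + v_g²) = 20.4 m/s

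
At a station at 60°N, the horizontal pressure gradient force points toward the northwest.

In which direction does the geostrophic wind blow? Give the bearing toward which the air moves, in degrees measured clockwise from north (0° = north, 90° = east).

The pressure-gradient force points toward the northwest (bearing 315°).
Geostrophic balance: in the Northern Hemisphere the Coriolis force deflects motion to the right, so the geostrophic wind blows 90° to the right of the pressure-gradient force (low pressure on the left).
Rotating 315° by 90° clockwise gives 045° — the wind blows toward the northeast.

045°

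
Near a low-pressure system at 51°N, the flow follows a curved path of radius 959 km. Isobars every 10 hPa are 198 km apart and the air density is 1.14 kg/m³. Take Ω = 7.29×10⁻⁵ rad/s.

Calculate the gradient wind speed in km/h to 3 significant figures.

Coriolis parameter at 51°N:
f = 2Ω sin φ = 2 × 7.29×10⁻⁵ × sin 51° = 1.13×10⁻⁴ s⁻¹
Pressure gradient: |∂P/∂n| = 1000 Pa / 198000 m = 5.05×10⁻³ Pa/m
Geostrophic speed: V_g = |∂P/∂n|/(fρ) = 5.05×10⁻³/(1.13×10⁻⁴ × 1.14) = 39.1 m/s
Around a low, centrifugal force acts outward with Coriolis, so pressure-gradient force balances both:
(1/ρ)|∂P/∂n| = fV + V²/R  →  V² + fR·V − fR·V_g = 0
With fR = 1.13×10⁻⁴ × 959×10³ m = 109 m/s:
V = [−fR + √((fR)² + 4 fR V_g)]/2 = [−109 + √(109² + 4×109×39.1)]/2 = 30.5 m/s
Subgeostrophic (V < V_g = 39.1 m/s), as expected around a low.
Converting: 30.5 m/s × 3.6 = 110 km/h

110 km/h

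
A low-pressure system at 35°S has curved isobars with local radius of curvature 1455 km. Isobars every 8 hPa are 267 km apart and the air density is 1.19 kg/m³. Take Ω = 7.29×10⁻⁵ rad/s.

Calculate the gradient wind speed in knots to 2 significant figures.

Coriolis parameter at 35°S:
f = 2Ω sin φ = 2 × 7.29×10⁻⁵ × sin 35° = 8.36×10⁻⁵ s⁻¹
Pressure gradient: |∂P/∂n| = 800 Pa / 267000 m = 3.00×10⁻³ Pa/m
Geostrophic speed: V_g = |∂P/∂n|/(fρ) = 3.00×10⁻³/(8.36×10⁻⁵ × 1.19) = 30.1 m/s
Around a low, centrifugal force acts outward with Coriolis, so pressure-gradient force balances both:
(1/ρ)|∂P/∂n| = fV + V²/R  →  V² + fR·V − fR·V_g = 0
With fR = 8.36×10⁻⁵ × 1455×10³ m = 122 m/s:
V = [−fR + √((fR)² + 4 fR V_g)]/2 = [−122 + √(122² + 4×122×30.1)]/2 = 25 m/s
Subgeostrophic (V < V_g = 30.1 m/s), as expected around a low.
Converting: 25 m/s × 1.944 = 49 knots

49 knots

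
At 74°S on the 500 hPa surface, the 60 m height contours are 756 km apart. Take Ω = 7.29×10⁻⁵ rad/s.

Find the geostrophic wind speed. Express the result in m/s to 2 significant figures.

Coriolis parameter at 74°S:
f = 2Ω sin φ = 2 × 7.29×10⁻⁵ × sin 74° = 1.40×10⁻⁴ s⁻¹
Height gradient: |∂Z/∂n| = 60 m / 756000 m = 7.94×10⁻⁵
On a pressure surface, geostrophic balance gives V_g = (g/f)|∂Z/∂n|:
V_g = 9.81 × 7.94×10⁻⁵ / 1.40×10⁻⁴ = 5.56 m/s

5.6 m/s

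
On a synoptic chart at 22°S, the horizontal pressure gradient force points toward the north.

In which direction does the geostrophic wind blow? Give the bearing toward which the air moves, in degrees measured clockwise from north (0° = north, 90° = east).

The pressure-gradient force points toward the north (bearing 000°).
Geostrophic balance: in the Southern Hemisphere the Coriolis force deflects motion to the left, so the geostrophic wind blows 90° to the left of the pressure-gradient force (low pressure on the right).
Rotating 000° by 90° counterclockwise gives 270° — the wind blows toward the west.

270°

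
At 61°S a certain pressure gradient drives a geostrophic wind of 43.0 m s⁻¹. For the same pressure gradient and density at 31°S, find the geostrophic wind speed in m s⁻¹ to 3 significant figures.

With the same pressure gradient and density, V_g ∝ 1/f ∝ 1/sin φ.
V₂ = V₁ · sin φ₁ / sin φ₂ = 43.0 × sin 61° / sin 31°
V₂ = 43.0 × 0.8746/0.5150 = 73.0 m s⁻¹

73.0 m s⁻¹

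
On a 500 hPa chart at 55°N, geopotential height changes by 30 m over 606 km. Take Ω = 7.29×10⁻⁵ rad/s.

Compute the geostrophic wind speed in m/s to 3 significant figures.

Coriolis parameter at 55°N:
f = 2Ω sin φ = 2 × 7.29×10⁻⁵ × sin 55° = 1.19×10⁻⁴ s⁻¹
Height gradient: |∂Z/∂n| = 30 m / 606000 m = 4.95×10⁻⁵
On a pressure surface, geostrophic balance gives V_g = (g/f)|∂Z/∂n|:
V_g = 9.81 × 4.95×10⁻⁵ / 1.19×10⁻⁴ = 4.07 m/s

4.07 m/s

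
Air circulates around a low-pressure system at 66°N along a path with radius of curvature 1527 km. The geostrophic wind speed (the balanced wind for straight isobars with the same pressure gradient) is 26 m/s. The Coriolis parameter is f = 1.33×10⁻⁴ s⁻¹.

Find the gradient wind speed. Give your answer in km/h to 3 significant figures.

84.0 km/h

Around a low, centrifugal force acts outward with Coriolis, so pressure-gradient force balances both:
(1/ρ)|∂P/∂n| = fV + V²/R  →  V² + fR·V − fR·V_g = 0
With fR = 1.33×10⁻⁴ × 1527×10³ m = 203 m/s:
V = [−fR + √((fR)² + 4 fR V_g)]/2 = [−203 + √(203² + 4×203×26)]/2 = 23.3 m/s
Subgeostrophic (V < V_g = 26 m/s), as expected around a low.
Converting: 23.3 m/s × 3.6 = 84.0 km/h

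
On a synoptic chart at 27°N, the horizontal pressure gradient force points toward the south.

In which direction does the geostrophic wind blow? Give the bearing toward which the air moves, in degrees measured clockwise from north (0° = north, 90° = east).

The pressure-gradient force points toward the south (bearing 180°).
Geostrophic balance: in the Northern Hemisphere the Coriolis force deflects motion to the right, so the geostrophic wind blows 90° to the right of the pressure-gradient force (low pressure on the left).
Rotating 180° by 90° clockwise gives 270° — the wind blows toward the west.

270°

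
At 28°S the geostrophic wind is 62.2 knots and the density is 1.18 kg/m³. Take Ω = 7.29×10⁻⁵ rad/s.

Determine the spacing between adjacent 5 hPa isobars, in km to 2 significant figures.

190 km

Coriolis parameter at 28°S:
f = 2Ω sin φ = 2 × 7.29×10⁻⁵ × sin 28° = 6.84×10⁻⁵ s⁻¹
Wind speed in SI: 62.2 knots = 32.0 m/s
Geostrophic balance rearranged: |∂P/∂n| = f ρ V_g
|∂P/∂n| = 6.84×10⁻⁵ × 1.18 × 32.0 = 2.58×10⁻³ Pa/m
Isobar spacing: Δn = ΔP/|∂P/∂n| = 500 Pa / 2.58×10⁻³ Pa/m = 193461 m ≈ 190 km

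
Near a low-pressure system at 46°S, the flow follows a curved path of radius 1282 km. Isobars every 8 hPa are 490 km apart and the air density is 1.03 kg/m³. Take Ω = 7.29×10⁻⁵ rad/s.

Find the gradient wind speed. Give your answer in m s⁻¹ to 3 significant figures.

Coriolis parameter at 46°S:
f = 2Ω sin φ = 2 × 7.29×10⁻⁵ × sin 46° = 1.05×10⁻⁴ s⁻¹
Pressure gradient: |∂P/∂n| = 800 Pa / 490000 m = 1.63×10⁻³ Pa/m
Geostrophic speed: V_g = |∂P/∂n|/(fρ) = 1.63×10⁻³/(1.05×10⁻⁴ × 1.03) = 15.1 m/s
Around a low, centrifugal force acts outward with Coriolis, so pressure-gradient force balances both:
(1/ρ)|∂P/∂n| = fV + V²/R  →  V² + fR·V − fR·V_g = 0
With fR = 1.05×10⁻⁴ × 1282×10³ m = 134 m/s:
V = [−fR + √((fR)² + 4 fR V_g)]/2 = [−134 + √(134² + 4×134×15.1)]/2 = 13.7 m/s
Subgeostrophic (V < V_g = 15.1 m/s), as expected around a low.

13.7 m s⁻¹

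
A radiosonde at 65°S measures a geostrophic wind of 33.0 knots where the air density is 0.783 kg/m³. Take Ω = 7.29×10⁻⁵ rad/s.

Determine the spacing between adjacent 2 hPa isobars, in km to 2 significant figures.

Coriolis parameter at 65°S:
f = 2Ω sin φ = 2 × 7.29×10⁻⁵ × sin 65° = 1.32×10⁻⁴ s⁻¹
Wind speed in SI: 33.0 knots = 17.0 m/s
Geostrophic balance rearranged: |∂P/∂n| = f ρ V_g
|∂P/∂n| = 1.32×10⁻⁴ × 0.783 × 17.0 = 1.76×10⁻³ Pa/m
Isobar spacing: Δn = ΔP/|∂P/∂n| = 200 Pa / 1.76×10⁻³ Pa/m = 113863 m ≈ 110 km

110 km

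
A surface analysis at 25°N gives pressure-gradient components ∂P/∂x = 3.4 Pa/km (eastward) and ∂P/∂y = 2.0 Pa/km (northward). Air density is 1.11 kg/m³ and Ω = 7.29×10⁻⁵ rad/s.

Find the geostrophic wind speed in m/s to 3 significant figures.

Coriolis parameter at 25°N:
f = 2Ω sin φ = 2 × 7.29×10⁻⁵ × sin 25° = 6.16×10⁻⁵ s⁻¹
Component geostrophic relations (x east, y north):
u_g = −(1/(fρ)) ∂P/∂y,  v_g = (1/(fρ)) ∂P/∂x
u_g = −(2.0×10⁻³)/(6.16×10⁻⁵ × 1.11) = −29.2 m/s;  v_g = (3.4×10⁻³)/(6.16×10⁻⁵ × 1.11) = 49.7 m/s
|V_g| = √(u_g² + v_g²) = 57.7 m/s

57.7 m/s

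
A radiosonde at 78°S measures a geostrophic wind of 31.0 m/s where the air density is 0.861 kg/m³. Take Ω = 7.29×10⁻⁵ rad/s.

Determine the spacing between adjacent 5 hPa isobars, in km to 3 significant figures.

131 km

Coriolis parameter at 78°S:
f = 2Ω sin φ = 2 × 7.29×10⁻⁵ × sin 78° = 1.43×10⁻⁴ s⁻¹
Geostrophic balance rearranged: |∂P/∂n| = f ρ V_g
|∂P/∂n| = 1.43×10⁻⁴ × 0.861 × 31.0 = 3.81×10⁻³ Pa/m
Isobar spacing: Δn = ΔP/|∂P/∂n| = 500 Pa / 3.81×10⁻³ Pa/m = 131354 m ≈ 131 km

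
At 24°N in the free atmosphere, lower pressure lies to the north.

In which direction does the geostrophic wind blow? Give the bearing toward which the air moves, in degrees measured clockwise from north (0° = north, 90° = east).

The pressure-gradient force points toward the north (bearing 000°).
Geostrophic balance: in the Northern Hemisphere the Coriolis force deflects motion to the right, so the geostrophic wind blows 90° to the right of the pressure-gradient force (low pressure on the left).
Rotating 000° by 90° clockwise gives 090° — the wind blows toward the east.

090°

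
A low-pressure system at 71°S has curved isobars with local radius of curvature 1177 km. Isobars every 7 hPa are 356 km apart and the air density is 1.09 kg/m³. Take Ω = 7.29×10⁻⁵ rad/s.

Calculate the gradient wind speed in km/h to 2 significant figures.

44 km/h

Coriolis parameter at 71°S:
f = 2Ω sin φ = 2 × 7.29×10⁻⁵ × sin 71° = 1.38×10⁻⁴ s⁻¹
Pressure gradient: |∂P/∂n| = 700 Pa / 356000 m = 1.97×10⁻³ Pa/m
Geostrophic speed: V_g = |∂P/∂n|/(fρ) = 1.97×10⁻³/(1.38×10⁻⁴ × 1.09) = 13.1 m/s
Around a low, centrifugal force acts outward with Coriolis, so pressure-gradient force balances both:
(1/ρ)|∂P/∂n| = fV + V²/R  →  V² + fR·V − fR·V_g = 0
With fR = 1.38×10⁻⁴ × 1177×10³ m = 162 m/s:
V = [−fR + √((fR)² + 4 fR V_g)]/2 = [−162 + √(162² + 4×162×13.1)]/2 = 12.2 m/s
Subgeostrophic (V < V_g = 13.1 m/s), as expected around a low.
Converting: 12.2 m/s × 3.6 = 44 km/h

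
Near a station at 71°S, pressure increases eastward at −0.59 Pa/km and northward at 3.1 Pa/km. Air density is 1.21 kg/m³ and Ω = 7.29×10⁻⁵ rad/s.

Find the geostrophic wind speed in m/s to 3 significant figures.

Coriolis parameter at 71°S:
f = 2Ω sin φ = 2 × 7.29×10⁻⁵ × sin 71° = 1.38×10⁻⁴ s⁻¹
In the Southern Hemisphere f is negative: f = −1.38×10⁻⁴ s⁻¹.
Component geostrophic relations (x east, y north):
u_g = −(1/(fρ)) ∂P/∂y,  v_g = (1/(fρ)) ∂P/∂x
u_g = −(3.1×10⁻³)/(−1.38×10⁻⁴ × 1.21) = 18.6 m/s;  v_g = (−0.59×10⁻³)/(−1.38×10⁻⁴ × 1.21) = 3.54 m/s
|V_g| = √(u_g² + v_g²) = 18.9 m/s

18.9 m/s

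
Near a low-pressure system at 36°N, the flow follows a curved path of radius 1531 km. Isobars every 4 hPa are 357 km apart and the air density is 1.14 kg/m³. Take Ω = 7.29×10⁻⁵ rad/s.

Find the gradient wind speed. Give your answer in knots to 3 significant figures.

20.6 knots

Coriolis parameter at 36°N:
f = 2Ω sin φ = 2 × 7.29×10⁻⁵ × sin 36° = 8.57×10⁻⁵ s⁻¹
Pressure gradient: |∂P/∂n| = 400 Pa / 357000 m = 1.12×10⁻³ Pa/m
Geostrophic speed: V_g = |∂P/∂n|/(fρ) = 1.12×10⁻³/(8.57×10⁻⁵ × 1.14) = 11.5 m/s
Around a low, centrifugal force acts outward with Coriolis, so pressure-gradient force balances both:
(1/ρ)|∂P/∂n| = fV + V²/R  →  V² + fR·V − fR·V_g = 0
With fR = 8.57×10⁻⁵ × 1531×10³ m = 131 m/s:
V = [−fR + √((fR)² + 4 fR V_g)]/2 = [−131 + √(131² + 4×131×11.5)]/2 = 10.6 m/s
Subgeostrophic (V < V_g = 11.5 m/s), as expected around a low.
Converting: 10.6 m/s × 1.944 = 20.6 knots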